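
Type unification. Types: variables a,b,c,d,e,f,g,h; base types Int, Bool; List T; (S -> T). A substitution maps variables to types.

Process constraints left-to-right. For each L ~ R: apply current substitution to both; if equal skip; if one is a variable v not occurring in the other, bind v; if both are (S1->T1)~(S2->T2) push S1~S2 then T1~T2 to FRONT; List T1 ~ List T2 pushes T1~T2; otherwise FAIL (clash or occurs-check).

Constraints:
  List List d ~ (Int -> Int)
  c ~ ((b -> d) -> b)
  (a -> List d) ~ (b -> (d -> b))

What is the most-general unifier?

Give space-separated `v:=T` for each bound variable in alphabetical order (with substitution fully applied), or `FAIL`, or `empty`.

step 1: unify List List d ~ (Int -> Int)  [subst: {-} | 2 pending]
  clash: List List d vs (Int -> Int)

Answer: FAIL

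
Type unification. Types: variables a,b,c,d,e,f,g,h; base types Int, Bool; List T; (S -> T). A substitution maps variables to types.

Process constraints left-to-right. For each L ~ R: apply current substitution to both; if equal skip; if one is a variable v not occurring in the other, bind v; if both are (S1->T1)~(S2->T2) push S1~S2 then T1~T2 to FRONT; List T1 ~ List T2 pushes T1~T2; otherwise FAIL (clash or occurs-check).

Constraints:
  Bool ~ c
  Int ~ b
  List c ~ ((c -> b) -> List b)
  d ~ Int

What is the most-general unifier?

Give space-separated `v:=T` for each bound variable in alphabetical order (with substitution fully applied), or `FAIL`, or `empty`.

Answer: FAIL

Derivation:
step 1: unify Bool ~ c  [subst: {-} | 3 pending]
  bind c := Bool
step 2: unify Int ~ b  [subst: {c:=Bool} | 2 pending]
  bind b := Int
step 3: unify List Bool ~ ((Bool -> Int) -> List Int)  [subst: {c:=Bool, b:=Int} | 1 pending]
  clash: List Bool vs ((Bool -> Int) -> List Int)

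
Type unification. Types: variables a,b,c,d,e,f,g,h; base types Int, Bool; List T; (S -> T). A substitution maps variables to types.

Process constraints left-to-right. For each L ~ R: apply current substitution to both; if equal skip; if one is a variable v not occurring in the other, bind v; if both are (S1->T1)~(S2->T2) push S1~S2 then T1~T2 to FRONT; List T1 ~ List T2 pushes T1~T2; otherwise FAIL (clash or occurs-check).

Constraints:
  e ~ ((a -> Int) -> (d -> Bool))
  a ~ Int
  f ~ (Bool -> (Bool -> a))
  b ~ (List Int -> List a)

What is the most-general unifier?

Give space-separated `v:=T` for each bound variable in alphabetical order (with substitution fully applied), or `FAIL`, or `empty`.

Answer: a:=Int b:=(List Int -> List Int) e:=((Int -> Int) -> (d -> Bool)) f:=(Bool -> (Bool -> Int))

Derivation:
step 1: unify e ~ ((a -> Int) -> (d -> Bool))  [subst: {-} | 3 pending]
  bind e := ((a -> Int) -> (d -> Bool))
step 2: unify a ~ Int  [subst: {e:=((a -> Int) -> (d -> Bool))} | 2 pending]
  bind a := Int
step 3: unify f ~ (Bool -> (Bool -> Int))  [subst: {e:=((a -> Int) -> (d -> Bool)), a:=Int} | 1 pending]
  bind f := (Bool -> (Bool -> Int))
step 4: unify b ~ (List Int -> List Int)  [subst: {e:=((a -> Int) -> (d -> Bool)), a:=Int, f:=(Bool -> (Bool -> Int))} | 0 pending]
  bind b := (List Int -> List Int)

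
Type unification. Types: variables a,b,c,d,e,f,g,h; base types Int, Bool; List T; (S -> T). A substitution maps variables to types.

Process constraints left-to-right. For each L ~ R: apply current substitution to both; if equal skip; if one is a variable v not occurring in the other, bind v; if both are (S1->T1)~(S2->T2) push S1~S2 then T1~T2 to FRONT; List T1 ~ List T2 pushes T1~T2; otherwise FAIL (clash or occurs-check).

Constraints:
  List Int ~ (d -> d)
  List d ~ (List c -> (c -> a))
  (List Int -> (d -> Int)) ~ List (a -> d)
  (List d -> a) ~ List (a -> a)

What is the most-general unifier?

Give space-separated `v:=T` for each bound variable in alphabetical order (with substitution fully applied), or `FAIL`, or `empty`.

step 1: unify List Int ~ (d -> d)  [subst: {-} | 3 pending]
  clash: List Int vs (d -> d)

Answer: FAIL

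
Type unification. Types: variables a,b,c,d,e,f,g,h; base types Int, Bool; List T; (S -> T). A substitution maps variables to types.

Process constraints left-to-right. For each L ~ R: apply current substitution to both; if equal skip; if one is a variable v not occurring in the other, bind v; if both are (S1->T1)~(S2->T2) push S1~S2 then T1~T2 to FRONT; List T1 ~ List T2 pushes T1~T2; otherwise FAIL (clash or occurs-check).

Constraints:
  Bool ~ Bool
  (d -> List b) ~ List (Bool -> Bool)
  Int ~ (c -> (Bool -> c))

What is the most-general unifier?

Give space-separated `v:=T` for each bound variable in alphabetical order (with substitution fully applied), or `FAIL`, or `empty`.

step 1: unify Bool ~ Bool  [subst: {-} | 2 pending]
  -> identical, skip
step 2: unify (d -> List b) ~ List (Bool -> Bool)  [subst: {-} | 1 pending]
  clash: (d -> List b) vs List (Bool -> Bool)

Answer: FAIL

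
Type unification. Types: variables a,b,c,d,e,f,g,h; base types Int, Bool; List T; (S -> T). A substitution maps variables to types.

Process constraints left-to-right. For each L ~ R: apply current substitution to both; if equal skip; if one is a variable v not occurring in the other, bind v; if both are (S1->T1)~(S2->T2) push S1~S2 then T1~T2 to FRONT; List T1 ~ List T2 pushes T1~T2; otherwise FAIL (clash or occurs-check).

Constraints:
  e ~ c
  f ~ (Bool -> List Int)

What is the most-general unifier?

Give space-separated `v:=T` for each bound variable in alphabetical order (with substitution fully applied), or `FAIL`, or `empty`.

step 1: unify e ~ c  [subst: {-} | 1 pending]
  bind e := c
step 2: unify f ~ (Bool -> List Int)  [subst: {e:=c} | 0 pending]
  bind f := (Bool -> List Int)

Answer: e:=c f:=(Bool -> List Int)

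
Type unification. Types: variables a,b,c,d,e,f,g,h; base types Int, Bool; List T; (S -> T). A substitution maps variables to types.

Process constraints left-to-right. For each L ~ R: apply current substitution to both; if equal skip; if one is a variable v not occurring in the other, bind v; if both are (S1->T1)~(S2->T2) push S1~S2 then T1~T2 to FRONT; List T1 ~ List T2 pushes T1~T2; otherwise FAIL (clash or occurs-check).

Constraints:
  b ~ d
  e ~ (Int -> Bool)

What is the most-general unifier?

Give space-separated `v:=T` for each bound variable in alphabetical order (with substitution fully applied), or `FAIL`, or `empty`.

step 1: unify b ~ d  [subst: {-} | 1 pending]
  bind b := d
step 2: unify e ~ (Int -> Bool)  [subst: {b:=d} | 0 pending]
  bind e := (Int -> Bool)

Answer: b:=d e:=(Int -> Bool)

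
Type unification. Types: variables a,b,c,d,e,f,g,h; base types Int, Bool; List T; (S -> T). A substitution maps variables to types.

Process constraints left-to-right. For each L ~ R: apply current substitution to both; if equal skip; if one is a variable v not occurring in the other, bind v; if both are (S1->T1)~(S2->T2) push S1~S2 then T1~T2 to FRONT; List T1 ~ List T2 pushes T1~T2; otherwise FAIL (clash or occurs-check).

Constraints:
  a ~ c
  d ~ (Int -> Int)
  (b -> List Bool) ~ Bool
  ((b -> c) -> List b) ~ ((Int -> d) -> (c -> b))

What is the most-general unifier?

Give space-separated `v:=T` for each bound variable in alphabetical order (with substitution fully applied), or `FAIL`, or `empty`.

Answer: FAIL

Derivation:
step 1: unify a ~ c  [subst: {-} | 3 pending]
  bind a := c
step 2: unify d ~ (Int -> Int)  [subst: {a:=c} | 2 pending]
  bind d := (Int -> Int)
step 3: unify (b -> List Bool) ~ Bool  [subst: {a:=c, d:=(Int -> Int)} | 1 pending]
  clash: (b -> List Bool) vs Bool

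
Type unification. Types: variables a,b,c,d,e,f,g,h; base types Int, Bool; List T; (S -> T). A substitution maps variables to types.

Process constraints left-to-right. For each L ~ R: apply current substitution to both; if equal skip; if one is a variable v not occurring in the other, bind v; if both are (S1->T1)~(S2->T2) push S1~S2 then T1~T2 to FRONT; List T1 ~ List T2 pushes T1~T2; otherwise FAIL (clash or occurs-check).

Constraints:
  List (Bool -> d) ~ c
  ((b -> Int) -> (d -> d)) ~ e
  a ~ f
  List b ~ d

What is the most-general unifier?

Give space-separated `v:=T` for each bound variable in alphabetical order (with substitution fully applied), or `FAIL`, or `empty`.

Answer: a:=f c:=List (Bool -> List b) d:=List b e:=((b -> Int) -> (List b -> List b))

Derivation:
step 1: unify List (Bool -> d) ~ c  [subst: {-} | 3 pending]
  bind c := List (Bool -> d)
step 2: unify ((b -> Int) -> (d -> d)) ~ e  [subst: {c:=List (Bool -> d)} | 2 pending]
  bind e := ((b -> Int) -> (d -> d))
step 3: unify a ~ f  [subst: {c:=List (Bool -> d), e:=((b -> Int) -> (d -> d))} | 1 pending]
  bind a := f
step 4: unify List b ~ d  [subst: {c:=List (Bool -> d), e:=((b -> Int) -> (d -> d)), a:=f} | 0 pending]
  bind d := List b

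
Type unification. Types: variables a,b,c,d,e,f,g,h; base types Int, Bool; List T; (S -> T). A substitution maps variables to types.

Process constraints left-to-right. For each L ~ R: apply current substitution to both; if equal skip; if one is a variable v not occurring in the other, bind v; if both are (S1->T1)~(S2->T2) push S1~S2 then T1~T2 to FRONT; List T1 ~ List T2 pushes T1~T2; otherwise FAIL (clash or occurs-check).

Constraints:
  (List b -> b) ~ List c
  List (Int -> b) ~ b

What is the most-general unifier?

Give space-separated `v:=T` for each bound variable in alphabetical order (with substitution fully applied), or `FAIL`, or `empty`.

Answer: FAIL

Derivation:
step 1: unify (List b -> b) ~ List c  [subst: {-} | 1 pending]
  clash: (List b -> b) vs List c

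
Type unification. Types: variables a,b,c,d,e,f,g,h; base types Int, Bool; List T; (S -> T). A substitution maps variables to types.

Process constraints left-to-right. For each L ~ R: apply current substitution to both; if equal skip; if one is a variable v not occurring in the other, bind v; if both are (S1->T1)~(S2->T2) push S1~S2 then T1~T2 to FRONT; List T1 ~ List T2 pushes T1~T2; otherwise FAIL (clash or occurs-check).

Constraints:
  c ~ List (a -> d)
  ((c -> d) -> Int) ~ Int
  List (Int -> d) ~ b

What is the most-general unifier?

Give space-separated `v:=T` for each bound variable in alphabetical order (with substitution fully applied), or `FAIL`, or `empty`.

step 1: unify c ~ List (a -> d)  [subst: {-} | 2 pending]
  bind c := List (a -> d)
step 2: unify ((List (a -> d) -> d) -> Int) ~ Int  [subst: {c:=List (a -> d)} | 1 pending]
  clash: ((List (a -> d) -> d) -> Int) vs Int

Answer: FAIL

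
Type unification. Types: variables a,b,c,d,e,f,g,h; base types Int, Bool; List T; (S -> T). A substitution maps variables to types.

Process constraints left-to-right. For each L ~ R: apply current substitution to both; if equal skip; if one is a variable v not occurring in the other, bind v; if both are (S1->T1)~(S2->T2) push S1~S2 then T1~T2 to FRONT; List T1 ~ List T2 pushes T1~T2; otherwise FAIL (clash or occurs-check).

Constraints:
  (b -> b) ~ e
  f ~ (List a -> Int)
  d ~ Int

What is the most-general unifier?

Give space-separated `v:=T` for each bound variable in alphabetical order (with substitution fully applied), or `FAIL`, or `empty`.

step 1: unify (b -> b) ~ e  [subst: {-} | 2 pending]
  bind e := (b -> b)
step 2: unify f ~ (List a -> Int)  [subst: {e:=(b -> b)} | 1 pending]
  bind f := (List a -> Int)
step 3: unify d ~ Int  [subst: {e:=(b -> b), f:=(List a -> Int)} | 0 pending]
  bind d := Int

Answer: d:=Int e:=(b -> b) f:=(List a -> Int)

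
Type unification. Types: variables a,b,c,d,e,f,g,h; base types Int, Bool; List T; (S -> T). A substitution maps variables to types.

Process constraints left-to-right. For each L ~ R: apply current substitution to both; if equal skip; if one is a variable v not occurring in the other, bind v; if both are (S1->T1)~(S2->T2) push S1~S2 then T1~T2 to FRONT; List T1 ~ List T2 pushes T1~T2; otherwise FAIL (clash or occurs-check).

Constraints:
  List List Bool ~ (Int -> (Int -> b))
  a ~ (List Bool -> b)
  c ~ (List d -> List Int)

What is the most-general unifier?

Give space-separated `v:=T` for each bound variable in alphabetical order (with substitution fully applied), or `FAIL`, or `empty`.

step 1: unify List List Bool ~ (Int -> (Int -> b))  [subst: {-} | 2 pending]
  clash: List List Bool vs (Int -> (Int -> b))

Answer: FAIL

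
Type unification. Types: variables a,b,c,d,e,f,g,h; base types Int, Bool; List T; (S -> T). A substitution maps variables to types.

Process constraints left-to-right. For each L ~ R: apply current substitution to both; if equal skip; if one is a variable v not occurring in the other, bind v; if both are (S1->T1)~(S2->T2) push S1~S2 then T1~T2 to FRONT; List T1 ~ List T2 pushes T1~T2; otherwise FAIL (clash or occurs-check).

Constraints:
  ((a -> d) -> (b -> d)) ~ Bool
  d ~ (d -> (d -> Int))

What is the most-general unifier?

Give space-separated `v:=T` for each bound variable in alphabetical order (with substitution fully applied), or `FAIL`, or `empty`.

step 1: unify ((a -> d) -> (b -> d)) ~ Bool  [subst: {-} | 1 pending]
  clash: ((a -> d) -> (b -> d)) vs Bool

Answer: FAIL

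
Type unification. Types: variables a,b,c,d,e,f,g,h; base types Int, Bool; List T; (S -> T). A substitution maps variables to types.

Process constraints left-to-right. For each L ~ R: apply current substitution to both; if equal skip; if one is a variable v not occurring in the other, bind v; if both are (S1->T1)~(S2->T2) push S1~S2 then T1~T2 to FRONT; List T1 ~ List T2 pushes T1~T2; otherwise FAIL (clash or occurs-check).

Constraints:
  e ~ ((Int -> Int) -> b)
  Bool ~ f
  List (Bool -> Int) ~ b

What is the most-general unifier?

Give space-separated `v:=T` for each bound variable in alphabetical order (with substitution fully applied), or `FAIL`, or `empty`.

step 1: unify e ~ ((Int -> Int) -> b)  [subst: {-} | 2 pending]
  bind e := ((Int -> Int) -> b)
step 2: unify Bool ~ f  [subst: {e:=((Int -> Int) -> b)} | 1 pending]
  bind f := Bool
step 3: unify List (Bool -> Int) ~ b  [subst: {e:=((Int -> Int) -> b), f:=Bool} | 0 pending]
  bind b := List (Bool -> Int)

Answer: b:=List (Bool -> Int) e:=((Int -> Int) -> List (Bool -> Int)) f:=Bool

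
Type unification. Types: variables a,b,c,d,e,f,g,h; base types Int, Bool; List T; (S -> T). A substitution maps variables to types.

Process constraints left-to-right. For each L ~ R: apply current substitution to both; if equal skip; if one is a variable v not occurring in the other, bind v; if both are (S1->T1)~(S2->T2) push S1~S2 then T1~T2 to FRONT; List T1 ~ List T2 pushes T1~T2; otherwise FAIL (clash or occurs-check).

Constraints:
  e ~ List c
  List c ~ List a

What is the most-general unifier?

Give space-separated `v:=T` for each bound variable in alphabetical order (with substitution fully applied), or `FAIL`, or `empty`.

step 1: unify e ~ List c  [subst: {-} | 1 pending]
  bind e := List c
step 2: unify List c ~ List a  [subst: {e:=List c} | 0 pending]
  -> decompose List: push c~a
step 3: unify c ~ a  [subst: {e:=List c} | 0 pending]
  bind c := a

Answer: c:=a e:=List a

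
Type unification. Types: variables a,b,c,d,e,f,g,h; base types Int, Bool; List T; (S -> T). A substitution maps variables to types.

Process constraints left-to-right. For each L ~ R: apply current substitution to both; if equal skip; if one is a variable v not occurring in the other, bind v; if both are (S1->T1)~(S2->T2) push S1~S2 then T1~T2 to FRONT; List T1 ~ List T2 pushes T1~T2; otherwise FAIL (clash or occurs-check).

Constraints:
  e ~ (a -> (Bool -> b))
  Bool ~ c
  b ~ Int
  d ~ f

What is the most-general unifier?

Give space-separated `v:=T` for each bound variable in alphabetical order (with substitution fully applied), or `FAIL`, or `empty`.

Answer: b:=Int c:=Bool d:=f e:=(a -> (Bool -> Int))

Derivation:
step 1: unify e ~ (a -> (Bool -> b))  [subst: {-} | 3 pending]
  bind e := (a -> (Bool -> b))
step 2: unify Bool ~ c  [subst: {e:=(a -> (Bool -> b))} | 2 pending]
  bind c := Bool
step 3: unify b ~ Int  [subst: {e:=(a -> (Bool -> b)), c:=Bool} | 1 pending]
  bind b := Int
step 4: unify d ~ f  [subst: {e:=(a -> (Bool -> b)), c:=Bool, b:=Int} | 0 pending]
  bind d := f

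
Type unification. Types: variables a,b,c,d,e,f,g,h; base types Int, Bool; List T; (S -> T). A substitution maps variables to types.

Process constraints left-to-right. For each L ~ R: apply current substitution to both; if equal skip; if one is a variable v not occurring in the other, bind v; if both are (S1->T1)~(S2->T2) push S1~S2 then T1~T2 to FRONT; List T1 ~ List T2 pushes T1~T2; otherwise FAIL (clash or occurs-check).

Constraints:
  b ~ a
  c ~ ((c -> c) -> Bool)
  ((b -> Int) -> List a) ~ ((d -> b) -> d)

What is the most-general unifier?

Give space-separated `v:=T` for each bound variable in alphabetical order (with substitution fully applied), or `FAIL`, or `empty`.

Answer: FAIL

Derivation:
step 1: unify b ~ a  [subst: {-} | 2 pending]
  bind b := a
step 2: unify c ~ ((c -> c) -> Bool)  [subst: {b:=a} | 1 pending]
  occurs-check fail: c in ((c -> c) -> Bool)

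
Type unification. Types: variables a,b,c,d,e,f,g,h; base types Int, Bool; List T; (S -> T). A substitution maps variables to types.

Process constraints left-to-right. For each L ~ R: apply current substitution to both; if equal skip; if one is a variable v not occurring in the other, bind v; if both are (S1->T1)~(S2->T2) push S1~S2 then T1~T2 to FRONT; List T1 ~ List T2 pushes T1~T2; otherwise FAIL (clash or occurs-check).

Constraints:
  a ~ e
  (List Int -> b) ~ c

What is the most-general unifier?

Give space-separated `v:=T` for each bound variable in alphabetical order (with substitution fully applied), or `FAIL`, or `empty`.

Answer: a:=e c:=(List Int -> b)

Derivation:
step 1: unify a ~ e  [subst: {-} | 1 pending]
  bind a := e
step 2: unify (List Int -> b) ~ c  [subst: {a:=e} | 0 pending]
  bind c := (List Int -> b)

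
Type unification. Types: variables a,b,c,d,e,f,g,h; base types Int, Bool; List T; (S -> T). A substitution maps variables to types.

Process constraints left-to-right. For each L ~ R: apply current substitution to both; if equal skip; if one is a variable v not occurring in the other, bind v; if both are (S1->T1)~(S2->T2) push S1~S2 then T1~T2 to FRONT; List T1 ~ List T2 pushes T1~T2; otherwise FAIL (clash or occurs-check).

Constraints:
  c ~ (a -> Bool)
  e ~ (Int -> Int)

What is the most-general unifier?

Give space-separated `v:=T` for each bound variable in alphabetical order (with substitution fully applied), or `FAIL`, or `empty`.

step 1: unify c ~ (a -> Bool)  [subst: {-} | 1 pending]
  bind c := (a -> Bool)
step 2: unify e ~ (Int -> Int)  [subst: {c:=(a -> Bool)} | 0 pending]
  bind e := (Int -> Int)

Answer: c:=(a -> Bool) e:=(Int -> Int)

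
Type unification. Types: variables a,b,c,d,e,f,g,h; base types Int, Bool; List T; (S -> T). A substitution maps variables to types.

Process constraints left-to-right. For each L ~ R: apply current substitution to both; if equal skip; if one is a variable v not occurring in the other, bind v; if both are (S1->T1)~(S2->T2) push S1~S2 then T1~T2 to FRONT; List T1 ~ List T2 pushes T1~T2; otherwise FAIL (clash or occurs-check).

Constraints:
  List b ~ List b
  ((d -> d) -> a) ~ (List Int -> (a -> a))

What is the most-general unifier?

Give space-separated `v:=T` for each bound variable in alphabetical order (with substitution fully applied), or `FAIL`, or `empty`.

Answer: FAIL

Derivation:
step 1: unify List b ~ List b  [subst: {-} | 1 pending]
  -> identical, skip
step 2: unify ((d -> d) -> a) ~ (List Int -> (a -> a))  [subst: {-} | 0 pending]
  -> decompose arrow: push (d -> d)~List Int, a~(a -> a)
step 3: unify (d -> d) ~ List Int  [subst: {-} | 1 pending]
  clash: (d -> d) vs List Int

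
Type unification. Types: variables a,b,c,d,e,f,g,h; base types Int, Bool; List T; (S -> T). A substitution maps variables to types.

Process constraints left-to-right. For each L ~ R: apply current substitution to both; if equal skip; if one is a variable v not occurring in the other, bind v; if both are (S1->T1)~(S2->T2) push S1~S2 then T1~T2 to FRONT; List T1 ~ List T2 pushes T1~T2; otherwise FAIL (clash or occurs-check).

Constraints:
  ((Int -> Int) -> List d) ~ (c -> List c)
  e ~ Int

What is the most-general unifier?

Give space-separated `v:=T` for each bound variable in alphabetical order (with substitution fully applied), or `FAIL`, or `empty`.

step 1: unify ((Int -> Int) -> List d) ~ (c -> List c)  [subst: {-} | 1 pending]
  -> decompose arrow: push (Int -> Int)~c, List d~List c
step 2: unify (Int -> Int) ~ c  [subst: {-} | 2 pending]
  bind c := (Int -> Int)
step 3: unify List d ~ List (Int -> Int)  [subst: {c:=(Int -> Int)} | 1 pending]
  -> decompose List: push d~(Int -> Int)
step 4: unify d ~ (Int -> Int)  [subst: {c:=(Int -> Int)} | 1 pending]
  bind d := (Int -> Int)
step 5: unify e ~ Int  [subst: {c:=(Int -> Int), d:=(Int -> Int)} | 0 pending]
  bind e := Int

Answer: c:=(Int -> Int) d:=(Int -> Int) e:=Int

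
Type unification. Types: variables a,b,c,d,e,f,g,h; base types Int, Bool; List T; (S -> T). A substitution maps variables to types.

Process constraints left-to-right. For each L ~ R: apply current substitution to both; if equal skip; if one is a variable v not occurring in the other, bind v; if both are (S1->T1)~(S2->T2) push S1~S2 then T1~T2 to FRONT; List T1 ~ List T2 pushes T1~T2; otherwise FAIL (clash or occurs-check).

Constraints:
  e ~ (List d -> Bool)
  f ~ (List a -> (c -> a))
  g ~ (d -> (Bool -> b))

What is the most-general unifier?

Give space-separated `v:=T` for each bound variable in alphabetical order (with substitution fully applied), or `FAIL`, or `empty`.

step 1: unify e ~ (List d -> Bool)  [subst: {-} | 2 pending]
  bind e := (List d -> Bool)
step 2: unify f ~ (List a -> (c -> a))  [subst: {e:=(List d -> Bool)} | 1 pending]
  bind f := (List a -> (c -> a))
step 3: unify g ~ (d -> (Bool -> b))  [subst: {e:=(List d -> Bool), f:=(List a -> (c -> a))} | 0 pending]
  bind g := (d -> (Bool -> b))

Answer: e:=(List d -> Bool) f:=(List a -> (c -> a)) g:=(d -> (Bool -> b))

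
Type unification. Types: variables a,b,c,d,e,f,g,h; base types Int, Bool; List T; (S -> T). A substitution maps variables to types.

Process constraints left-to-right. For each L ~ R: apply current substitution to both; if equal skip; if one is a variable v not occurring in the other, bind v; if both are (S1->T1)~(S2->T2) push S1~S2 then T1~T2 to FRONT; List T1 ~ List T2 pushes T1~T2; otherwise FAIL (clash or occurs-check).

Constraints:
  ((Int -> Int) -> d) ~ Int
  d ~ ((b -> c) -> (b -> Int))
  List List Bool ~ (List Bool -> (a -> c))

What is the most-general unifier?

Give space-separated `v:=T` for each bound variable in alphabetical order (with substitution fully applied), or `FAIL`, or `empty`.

Answer: FAIL

Derivation:
step 1: unify ((Int -> Int) -> d) ~ Int  [subst: {-} | 2 pending]
  clash: ((Int -> Int) -> d) vs Int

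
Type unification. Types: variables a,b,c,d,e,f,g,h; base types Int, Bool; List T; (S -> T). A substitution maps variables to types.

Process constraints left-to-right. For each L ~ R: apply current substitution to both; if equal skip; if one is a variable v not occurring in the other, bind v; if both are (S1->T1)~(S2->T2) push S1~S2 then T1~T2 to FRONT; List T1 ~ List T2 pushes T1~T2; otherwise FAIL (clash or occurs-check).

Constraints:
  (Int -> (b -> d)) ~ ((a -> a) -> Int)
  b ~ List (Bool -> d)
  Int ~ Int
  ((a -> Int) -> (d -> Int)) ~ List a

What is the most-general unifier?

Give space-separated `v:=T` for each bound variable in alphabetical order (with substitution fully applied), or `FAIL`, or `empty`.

step 1: unify (Int -> (b -> d)) ~ ((a -> a) -> Int)  [subst: {-} | 3 pending]
  -> decompose arrow: push Int~(a -> a), (b -> d)~Int
step 2: unify Int ~ (a -> a)  [subst: {-} | 4 pending]
  clash: Int vs (a -> a)

Answer: FAIL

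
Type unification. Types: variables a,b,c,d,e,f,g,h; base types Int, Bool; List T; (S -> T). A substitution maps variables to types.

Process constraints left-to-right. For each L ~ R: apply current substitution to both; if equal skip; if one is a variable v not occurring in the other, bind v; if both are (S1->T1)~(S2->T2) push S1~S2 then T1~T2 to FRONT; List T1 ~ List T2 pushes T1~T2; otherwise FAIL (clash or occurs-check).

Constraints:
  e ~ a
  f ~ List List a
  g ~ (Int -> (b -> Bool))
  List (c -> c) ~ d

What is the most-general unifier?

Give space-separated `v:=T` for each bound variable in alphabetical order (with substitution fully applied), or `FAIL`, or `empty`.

Answer: d:=List (c -> c) e:=a f:=List List a g:=(Int -> (b -> Bool))

Derivation:
step 1: unify e ~ a  [subst: {-} | 3 pending]
  bind e := a
step 2: unify f ~ List List a  [subst: {e:=a} | 2 pending]
  bind f := List List a
step 3: unify g ~ (Int -> (b -> Bool))  [subst: {e:=a, f:=List List a} | 1 pending]
  bind g := (Int -> (b -> Bool))
step 4: unify List (c -> c) ~ d  [subst: {e:=a, f:=List List a, g:=(Int -> (b -> Bool))} | 0 pending]
  bind d := List (c -> c)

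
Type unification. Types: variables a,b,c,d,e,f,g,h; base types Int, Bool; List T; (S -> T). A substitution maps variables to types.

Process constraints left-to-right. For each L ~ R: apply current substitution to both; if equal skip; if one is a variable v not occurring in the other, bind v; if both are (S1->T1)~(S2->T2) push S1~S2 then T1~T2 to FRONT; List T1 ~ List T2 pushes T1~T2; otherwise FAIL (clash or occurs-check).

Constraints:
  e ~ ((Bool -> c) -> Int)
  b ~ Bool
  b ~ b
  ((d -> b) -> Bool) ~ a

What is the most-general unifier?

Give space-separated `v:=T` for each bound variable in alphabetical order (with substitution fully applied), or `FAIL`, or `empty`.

step 1: unify e ~ ((Bool -> c) -> Int)  [subst: {-} | 3 pending]
  bind e := ((Bool -> c) -> Int)
step 2: unify b ~ Bool  [subst: {e:=((Bool -> c) -> Int)} | 2 pending]
  bind b := Bool
step 3: unify Bool ~ Bool  [subst: {e:=((Bool -> c) -> Int), b:=Bool} | 1 pending]
  -> identical, skip
step 4: unify ((d -> Bool) -> Bool) ~ a  [subst: {e:=((Bool -> c) -> Int), b:=Bool} | 0 pending]
  bind a := ((d -> Bool) -> Bool)

Answer: a:=((d -> Bool) -> Bool) b:=Bool e:=((Bool -> c) -> Int)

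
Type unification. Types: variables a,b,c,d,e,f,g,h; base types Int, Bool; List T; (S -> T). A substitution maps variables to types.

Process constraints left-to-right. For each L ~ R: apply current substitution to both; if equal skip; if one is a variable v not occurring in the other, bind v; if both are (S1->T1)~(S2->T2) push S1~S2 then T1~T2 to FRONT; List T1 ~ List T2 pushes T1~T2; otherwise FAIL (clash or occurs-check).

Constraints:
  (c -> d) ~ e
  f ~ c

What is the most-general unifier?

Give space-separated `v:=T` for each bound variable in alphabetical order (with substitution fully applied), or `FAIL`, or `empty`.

Answer: e:=(c -> d) f:=c

Derivation:
step 1: unify (c -> d) ~ e  [subst: {-} | 1 pending]
  bind e := (c -> d)
step 2: unify f ~ c  [subst: {e:=(c -> d)} | 0 pending]
  bind f := c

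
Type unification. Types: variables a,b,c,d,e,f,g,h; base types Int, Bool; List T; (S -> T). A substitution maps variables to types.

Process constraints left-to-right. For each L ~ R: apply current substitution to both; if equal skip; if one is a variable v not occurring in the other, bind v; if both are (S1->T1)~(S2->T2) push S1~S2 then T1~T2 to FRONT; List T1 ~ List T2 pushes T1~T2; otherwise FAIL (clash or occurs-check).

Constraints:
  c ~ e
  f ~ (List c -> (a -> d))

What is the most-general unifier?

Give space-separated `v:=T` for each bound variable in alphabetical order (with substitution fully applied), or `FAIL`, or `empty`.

Answer: c:=e f:=(List e -> (a -> d))

Derivation:
step 1: unify c ~ e  [subst: {-} | 1 pending]
  bind c := e
step 2: unify f ~ (List e -> (a -> d))  [subst: {c:=e} | 0 pending]
  bind f := (List e -> (a -> d))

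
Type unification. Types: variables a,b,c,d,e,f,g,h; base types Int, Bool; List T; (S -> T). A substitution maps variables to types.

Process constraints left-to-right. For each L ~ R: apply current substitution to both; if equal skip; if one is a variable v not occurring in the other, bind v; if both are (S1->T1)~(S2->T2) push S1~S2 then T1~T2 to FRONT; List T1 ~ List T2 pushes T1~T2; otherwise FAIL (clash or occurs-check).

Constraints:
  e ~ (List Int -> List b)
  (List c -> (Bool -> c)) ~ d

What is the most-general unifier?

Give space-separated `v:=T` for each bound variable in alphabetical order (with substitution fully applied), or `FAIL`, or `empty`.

Answer: d:=(List c -> (Bool -> c)) e:=(List Int -> List b)

Derivation:
step 1: unify e ~ (List Int -> List b)  [subst: {-} | 1 pending]
  bind e := (List Int -> List b)
step 2: unify (List c -> (Bool -> c)) ~ d  [subst: {e:=(List Int -> List b)} | 0 pending]
  bind d := (List c -> (Bool -> c))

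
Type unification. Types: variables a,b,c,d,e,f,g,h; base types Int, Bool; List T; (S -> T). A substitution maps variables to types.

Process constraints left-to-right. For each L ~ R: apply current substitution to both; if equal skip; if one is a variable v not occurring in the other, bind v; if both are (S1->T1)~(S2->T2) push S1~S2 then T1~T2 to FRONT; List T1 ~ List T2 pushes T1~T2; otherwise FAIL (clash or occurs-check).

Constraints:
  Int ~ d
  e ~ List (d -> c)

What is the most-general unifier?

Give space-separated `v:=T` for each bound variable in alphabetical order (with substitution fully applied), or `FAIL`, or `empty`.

Answer: d:=Int e:=List (Int -> c)

Derivation:
step 1: unify Int ~ d  [subst: {-} | 1 pending]
  bind d := Int
step 2: unify e ~ List (Int -> c)  [subst: {d:=Int} | 0 pending]
  bind e := List (Int -> c)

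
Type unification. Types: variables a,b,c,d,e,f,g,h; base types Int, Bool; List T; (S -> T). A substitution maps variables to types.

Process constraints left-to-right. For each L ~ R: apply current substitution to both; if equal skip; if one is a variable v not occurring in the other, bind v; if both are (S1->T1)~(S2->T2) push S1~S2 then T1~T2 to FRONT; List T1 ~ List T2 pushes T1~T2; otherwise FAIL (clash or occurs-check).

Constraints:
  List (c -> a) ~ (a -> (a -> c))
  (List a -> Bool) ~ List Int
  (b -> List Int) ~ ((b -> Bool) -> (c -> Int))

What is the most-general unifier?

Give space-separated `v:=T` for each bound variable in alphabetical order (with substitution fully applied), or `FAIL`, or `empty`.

step 1: unify List (c -> a) ~ (a -> (a -> c))  [subst: {-} | 2 pending]
  clash: List (c -> a) vs (a -> (a -> c))

Answer: FAIL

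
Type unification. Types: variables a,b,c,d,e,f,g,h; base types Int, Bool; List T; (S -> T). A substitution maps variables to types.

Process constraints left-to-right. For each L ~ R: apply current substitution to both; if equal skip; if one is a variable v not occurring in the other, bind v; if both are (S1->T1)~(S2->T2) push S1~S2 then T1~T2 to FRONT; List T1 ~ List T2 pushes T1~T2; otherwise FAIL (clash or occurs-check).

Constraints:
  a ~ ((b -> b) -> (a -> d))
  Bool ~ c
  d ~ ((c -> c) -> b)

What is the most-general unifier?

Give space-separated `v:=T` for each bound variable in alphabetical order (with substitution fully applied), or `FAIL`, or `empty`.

step 1: unify a ~ ((b -> b) -> (a -> d))  [subst: {-} | 2 pending]
  occurs-check fail: a in ((b -> b) -> (a -> d))

Answer: FAIL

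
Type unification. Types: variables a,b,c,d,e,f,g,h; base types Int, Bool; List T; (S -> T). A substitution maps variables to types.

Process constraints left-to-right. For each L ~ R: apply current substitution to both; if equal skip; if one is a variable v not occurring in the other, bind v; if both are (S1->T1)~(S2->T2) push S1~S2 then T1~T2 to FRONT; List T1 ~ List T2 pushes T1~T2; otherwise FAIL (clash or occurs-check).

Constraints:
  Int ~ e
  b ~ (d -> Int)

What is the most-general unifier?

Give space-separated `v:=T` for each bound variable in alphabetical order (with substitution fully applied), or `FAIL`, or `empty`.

step 1: unify Int ~ e  [subst: {-} | 1 pending]
  bind e := Int
step 2: unify b ~ (d -> Int)  [subst: {e:=Int} | 0 pending]
  bind b := (d -> Int)

Answer: b:=(d -> Int) e:=Int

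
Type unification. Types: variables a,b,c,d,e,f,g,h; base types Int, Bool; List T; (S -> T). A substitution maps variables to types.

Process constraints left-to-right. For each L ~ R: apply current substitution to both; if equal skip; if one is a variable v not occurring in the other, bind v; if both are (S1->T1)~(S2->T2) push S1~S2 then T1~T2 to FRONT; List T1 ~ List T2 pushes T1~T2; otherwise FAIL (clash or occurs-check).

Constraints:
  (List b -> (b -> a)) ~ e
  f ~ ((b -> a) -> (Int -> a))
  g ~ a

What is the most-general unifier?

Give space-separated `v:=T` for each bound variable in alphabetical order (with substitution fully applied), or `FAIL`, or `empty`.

step 1: unify (List b -> (b -> a)) ~ e  [subst: {-} | 2 pending]
  bind e := (List b -> (b -> a))
step 2: unify f ~ ((b -> a) -> (Int -> a))  [subst: {e:=(List b -> (b -> a))} | 1 pending]
  bind f := ((b -> a) -> (Int -> a))
step 3: unify g ~ a  [subst: {e:=(List b -> (b -> a)), f:=((b -> a) -> (Int -> a))} | 0 pending]
  bind g := a

Answer: e:=(List b -> (b -> a)) f:=((b -> a) -> (Int -> a)) g:=a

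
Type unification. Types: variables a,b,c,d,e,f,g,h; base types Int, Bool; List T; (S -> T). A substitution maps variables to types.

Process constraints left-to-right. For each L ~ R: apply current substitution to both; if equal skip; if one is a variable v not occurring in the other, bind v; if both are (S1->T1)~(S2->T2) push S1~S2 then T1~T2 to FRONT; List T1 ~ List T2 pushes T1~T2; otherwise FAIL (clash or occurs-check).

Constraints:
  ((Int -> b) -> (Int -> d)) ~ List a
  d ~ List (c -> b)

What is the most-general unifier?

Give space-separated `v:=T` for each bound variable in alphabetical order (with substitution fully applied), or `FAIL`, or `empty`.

step 1: unify ((Int -> b) -> (Int -> d)) ~ List a  [subst: {-} | 1 pending]
  clash: ((Int -> b) -> (Int -> d)) vs List a

Answer: FAIL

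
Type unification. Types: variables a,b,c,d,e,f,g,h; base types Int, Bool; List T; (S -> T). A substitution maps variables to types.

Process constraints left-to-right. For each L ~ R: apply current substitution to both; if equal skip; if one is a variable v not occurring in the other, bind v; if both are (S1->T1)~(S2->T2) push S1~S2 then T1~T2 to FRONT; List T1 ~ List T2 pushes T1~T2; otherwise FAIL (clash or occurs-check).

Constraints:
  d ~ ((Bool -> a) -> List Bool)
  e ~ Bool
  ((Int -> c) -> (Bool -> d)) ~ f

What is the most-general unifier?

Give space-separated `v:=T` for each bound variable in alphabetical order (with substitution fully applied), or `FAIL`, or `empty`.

Answer: d:=((Bool -> a) -> List Bool) e:=Bool f:=((Int -> c) -> (Bool -> ((Bool -> a) -> List Bool)))

Derivation:
step 1: unify d ~ ((Bool -> a) -> List Bool)  [subst: {-} | 2 pending]
  bind d := ((Bool -> a) -> List Bool)
step 2: unify e ~ Bool  [subst: {d:=((Bool -> a) -> List Bool)} | 1 pending]
  bind e := Bool
step 3: unify ((Int -> c) -> (Bool -> ((Bool -> a) -> List Bool))) ~ f  [subst: {d:=((Bool -> a) -> List Bool), e:=Bool} | 0 pending]
  bind f := ((Int -> c) -> (Bool -> ((Bool -> a) -> List Bool)))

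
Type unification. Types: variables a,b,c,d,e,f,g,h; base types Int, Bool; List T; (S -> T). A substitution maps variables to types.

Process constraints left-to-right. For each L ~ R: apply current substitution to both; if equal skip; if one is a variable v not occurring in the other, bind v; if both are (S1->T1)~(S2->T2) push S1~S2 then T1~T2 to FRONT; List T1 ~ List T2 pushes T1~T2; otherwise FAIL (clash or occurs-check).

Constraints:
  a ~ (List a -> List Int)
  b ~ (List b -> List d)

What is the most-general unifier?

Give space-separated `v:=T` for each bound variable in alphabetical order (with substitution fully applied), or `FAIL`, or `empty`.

Answer: FAIL

Derivation:
step 1: unify a ~ (List a -> List Int)  [subst: {-} | 1 pending]
  occurs-check fail: a in (List a -> List Int)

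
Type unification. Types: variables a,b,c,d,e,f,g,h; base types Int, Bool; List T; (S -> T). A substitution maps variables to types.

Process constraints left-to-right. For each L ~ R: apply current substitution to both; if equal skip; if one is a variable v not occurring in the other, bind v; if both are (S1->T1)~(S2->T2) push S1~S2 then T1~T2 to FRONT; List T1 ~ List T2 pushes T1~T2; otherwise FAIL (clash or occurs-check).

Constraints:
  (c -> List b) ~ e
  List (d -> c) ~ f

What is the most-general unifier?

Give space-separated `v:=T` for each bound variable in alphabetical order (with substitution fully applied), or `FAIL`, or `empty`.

Answer: e:=(c -> List b) f:=List (d -> c)

Derivation:
step 1: unify (c -> List b) ~ e  [subst: {-} | 1 pending]
  bind e := (c -> List b)
step 2: unify List (d -> c) ~ f  [subst: {e:=(c -> List b)} | 0 pending]
  bind f := List (d -> c)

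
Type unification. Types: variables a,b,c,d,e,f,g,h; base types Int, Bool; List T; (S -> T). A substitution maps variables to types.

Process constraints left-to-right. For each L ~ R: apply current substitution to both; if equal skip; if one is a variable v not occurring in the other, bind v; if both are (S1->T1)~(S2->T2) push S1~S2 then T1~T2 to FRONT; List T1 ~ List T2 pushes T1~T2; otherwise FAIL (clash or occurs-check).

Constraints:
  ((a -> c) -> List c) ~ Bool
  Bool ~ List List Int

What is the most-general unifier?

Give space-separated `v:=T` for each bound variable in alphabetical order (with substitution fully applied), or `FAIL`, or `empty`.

Answer: FAIL

Derivation:
step 1: unify ((a -> c) -> List c) ~ Bool  [subst: {-} | 1 pending]
  clash: ((a -> c) -> List c) vs Bool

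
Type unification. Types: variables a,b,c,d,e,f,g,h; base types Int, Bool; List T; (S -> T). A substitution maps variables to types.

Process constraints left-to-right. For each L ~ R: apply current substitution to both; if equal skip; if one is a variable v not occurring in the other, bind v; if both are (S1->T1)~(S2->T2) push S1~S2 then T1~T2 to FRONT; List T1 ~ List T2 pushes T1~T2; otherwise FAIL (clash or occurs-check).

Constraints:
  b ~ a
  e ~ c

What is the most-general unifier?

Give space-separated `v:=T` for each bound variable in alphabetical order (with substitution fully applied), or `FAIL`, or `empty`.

step 1: unify b ~ a  [subst: {-} | 1 pending]
  bind b := a
step 2: unify e ~ c  [subst: {b:=a} | 0 pending]
  bind e := c

Answer: b:=a e:=c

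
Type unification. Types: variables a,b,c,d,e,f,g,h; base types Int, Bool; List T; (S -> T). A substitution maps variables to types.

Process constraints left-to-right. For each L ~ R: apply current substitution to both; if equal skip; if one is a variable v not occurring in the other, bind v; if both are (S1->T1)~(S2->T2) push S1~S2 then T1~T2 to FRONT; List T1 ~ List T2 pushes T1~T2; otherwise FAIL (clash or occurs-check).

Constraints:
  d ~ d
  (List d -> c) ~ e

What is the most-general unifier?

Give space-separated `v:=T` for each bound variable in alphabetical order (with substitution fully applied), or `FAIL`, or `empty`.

step 1: unify d ~ d  [subst: {-} | 1 pending]
  -> identical, skip
step 2: unify (List d -> c) ~ e  [subst: {-} | 0 pending]
  bind e := (List d -> c)

Answer: e:=(List d -> c)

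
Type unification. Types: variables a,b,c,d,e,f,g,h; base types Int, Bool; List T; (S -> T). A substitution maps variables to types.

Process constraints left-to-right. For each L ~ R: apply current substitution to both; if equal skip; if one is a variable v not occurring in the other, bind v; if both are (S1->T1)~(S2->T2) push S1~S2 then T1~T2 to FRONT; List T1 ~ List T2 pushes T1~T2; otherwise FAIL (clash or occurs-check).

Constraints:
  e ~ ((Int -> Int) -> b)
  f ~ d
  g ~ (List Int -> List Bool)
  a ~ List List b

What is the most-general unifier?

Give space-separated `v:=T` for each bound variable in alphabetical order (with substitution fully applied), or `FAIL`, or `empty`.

step 1: unify e ~ ((Int -> Int) -> b)  [subst: {-} | 3 pending]
  bind e := ((Int -> Int) -> b)
step 2: unify f ~ d  [subst: {e:=((Int -> Int) -> b)} | 2 pending]
  bind f := d
step 3: unify g ~ (List Int -> List Bool)  [subst: {e:=((Int -> Int) -> b), f:=d} | 1 pending]
  bind g := (List Int -> List Bool)
step 4: unify a ~ List List b  [subst: {e:=((Int -> Int) -> b), f:=d, g:=(List Int -> List Bool)} | 0 pending]
  bind a := List List b

Answer: a:=List List b e:=((Int -> Int) -> b) f:=d g:=(List Int -> List Bool)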